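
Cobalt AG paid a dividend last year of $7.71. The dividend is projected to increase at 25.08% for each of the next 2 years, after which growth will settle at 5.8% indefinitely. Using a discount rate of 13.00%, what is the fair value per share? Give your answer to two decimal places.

Two-stage DDM. Project D₁…D_2 at 0.2508, terminal growth 0.058, discount at r = 0.13.
D_1 = 9.6437
D_2 = 12.0623
Terminal value at t=2: TV = D_3/(r−g) = 12.7619/(0.13−0.058) = 177.2488
P₀ = 9.6437/(1+0.13)^1 + 12.0623/(1+0.13)^2 + 177.2488/(1+0.13)^2 = 156.7926

$156.79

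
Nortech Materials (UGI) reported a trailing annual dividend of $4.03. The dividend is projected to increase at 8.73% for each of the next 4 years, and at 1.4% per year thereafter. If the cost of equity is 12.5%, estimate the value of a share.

Two-stage DDM. Project D₁…D_4 at 0.0873, terminal growth 0.014, discount at r = 0.125.
D_1 = 4.3818
D_2 = 4.7644
D_3 = 5.1803
D_4 = 5.6325
Terminal value at t=4: TV = D_5/(r−g) = 5.7114/(0.125−0.014) = 51.4538
P₀ = 4.3818/(1+0.125)^1 + 4.7644/(1+0.125)^2 + 5.1803/(1+0.125)^3 + 5.6325/(1+0.125)^4 + 51.4538/(1+0.125)^4 = 46.9364

$46.94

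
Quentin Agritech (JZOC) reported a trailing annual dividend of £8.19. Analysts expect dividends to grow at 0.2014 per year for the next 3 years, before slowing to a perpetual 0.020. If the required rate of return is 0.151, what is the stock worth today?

Two-stage DDM. Project D₁…D_3 at 0.2014, terminal growth 0.02, discount at r = 0.151.
D_1 = 9.8395
D_2 = 11.8211
D_3 = 14.2019
Terminal value at t=3: TV = D_4/(r−g) = 14.4859/(0.151−0.02) = 110.5798
P₀ = 9.8395/(1+0.151)^1 + 11.8211/(1+0.151)^2 + 14.2019/(1+0.151)^3 + 110.5798/(1+0.151)^3 = 99.3039

£99.30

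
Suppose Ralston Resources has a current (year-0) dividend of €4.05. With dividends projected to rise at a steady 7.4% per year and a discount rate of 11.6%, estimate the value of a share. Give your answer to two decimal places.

€103.56

Gordon growth model: P₀ = D₁/(r − g). D₁ = 4.05 × (1 + 0.074) = 4.3497.
P₀ = 4.3497 / (0.116 − 0.074) = 4.3497 / 0.042 = 103.5643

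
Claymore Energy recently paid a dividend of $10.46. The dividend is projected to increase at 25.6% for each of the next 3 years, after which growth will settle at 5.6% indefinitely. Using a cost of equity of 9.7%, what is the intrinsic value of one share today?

Two-stage DDM. Project D₁…D_3 at 0.256, terminal growth 0.056, discount at r = 0.097.
D_1 = 13.1378
D_2 = 16.5010
D_3 = 20.7253
Terminal value at t=3: TV = D_4/(r−g) = 21.8859/(0.097−0.056) = 533.8026
P₀ = 13.1378/(1+0.097)^1 + 16.5010/(1+0.097)^2 + 20.7253/(1+0.097)^3 + 533.8026/(1+0.097)^3 = 445.7404

$445.74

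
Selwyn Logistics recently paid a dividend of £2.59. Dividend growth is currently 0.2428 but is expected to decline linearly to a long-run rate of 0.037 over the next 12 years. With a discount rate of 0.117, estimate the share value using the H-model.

£73.55

H-model: P₀ = D₀[(1+g_L) + H(g_S−g_L)]/(r−g_L), with H = 12/2 = 6.
P₀ = 2.59 × [(1+0.037) + 6×(0.2428−0.037)] / (0.117−0.037)
   = 2.59 × 2.2718 / 0.08 = 73.5495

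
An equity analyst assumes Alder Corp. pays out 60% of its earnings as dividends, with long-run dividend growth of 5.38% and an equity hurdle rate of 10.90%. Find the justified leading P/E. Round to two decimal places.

10.87

Justified leading P/E = b/(r−g) = 0.60/(0.109−0.0538) = 10.8696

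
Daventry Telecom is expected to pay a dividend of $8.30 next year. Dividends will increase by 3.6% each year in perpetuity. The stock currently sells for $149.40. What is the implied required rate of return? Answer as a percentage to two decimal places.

9.16%

Rearranging the constant-growth DDM: r = D₁/P₀ + g.
r = 8.3000 / 149.40 + 0.036 = 0.05556 + 0.036 = 0.09156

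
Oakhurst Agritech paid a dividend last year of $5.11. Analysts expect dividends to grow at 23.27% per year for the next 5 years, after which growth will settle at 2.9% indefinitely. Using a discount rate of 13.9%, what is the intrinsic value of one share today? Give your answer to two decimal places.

Two-stage DDM. Project D₁…D_5 at 0.2327, terminal growth 0.029, discount at r = 0.139.
D_1 = 6.2991
D_2 = 7.7649
D_3 = 9.5718
D_4 = 11.7991
D_5 = 14.5448
Terminal value at t=5: TV = D_6/(r−g) = 14.9666/(0.139−0.029) = 136.0600
P₀ = 6.2991/(1+0.139)^1 + 7.7649/(1+0.139)^2 + 9.5718/(1+0.139)^3 + 11.7991/(1+0.139)^4 + 14.5448/(1+0.139)^5 + 136.0600/(1+0.139)^5 = 103.5674

$103.57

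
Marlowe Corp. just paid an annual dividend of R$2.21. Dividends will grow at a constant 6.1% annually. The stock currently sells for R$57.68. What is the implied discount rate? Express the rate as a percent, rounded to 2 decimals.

Rearranging the constant-growth DDM: r = D₁/P₀ + g.
D₁ = 2.21 × (1 + 0.061) = 2.3448.
r = 2.3448 / 57.68 + 0.061 = 0.04065 + 0.061 = 0.10165

10.17%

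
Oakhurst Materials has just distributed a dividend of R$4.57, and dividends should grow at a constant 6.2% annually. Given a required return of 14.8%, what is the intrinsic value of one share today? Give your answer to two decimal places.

R$56.43

Gordon growth model: P₀ = D₁/(r − g). D₁ = 4.57 × (1 + 0.062) = 4.8533.
P₀ = 4.8533 / (0.148 − 0.062) = 4.8533 / 0.086 = 56.4342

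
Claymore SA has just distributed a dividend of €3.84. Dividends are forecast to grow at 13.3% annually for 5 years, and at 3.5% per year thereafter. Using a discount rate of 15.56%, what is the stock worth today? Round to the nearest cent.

€47.96

Two-stage DDM. Project D₁…D_5 at 0.133, terminal growth 0.035, discount at r = 0.1556.
D_1 = 4.3507
D_2 = 4.9294
D_3 = 5.5850
D_4 = 6.3278
D_5 = 7.1694
Terminal value at t=5: TV = D_6/(r−g) = 7.4203/(0.1556−0.035) = 61.5281
P₀ = 4.3507/(1+0.1556)^1 + 4.9294/(1+0.1556)^2 + 5.5850/(1+0.1556)^3 + 6.3278/(1+0.1556)^4 + 7.1694/(1+0.1556)^5 + 61.5281/(1+0.1556)^5 = 47.9588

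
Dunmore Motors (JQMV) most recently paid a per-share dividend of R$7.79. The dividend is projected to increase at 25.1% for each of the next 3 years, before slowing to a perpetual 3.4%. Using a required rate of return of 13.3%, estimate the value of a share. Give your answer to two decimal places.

Two-stage DDM. Project D₁…D_3 at 0.251, terminal growth 0.034, discount at r = 0.133.
D_1 = 9.7453
D_2 = 12.1914
D_3 = 15.2514
Terminal value at t=3: TV = D_4/(r−g) = 15.7699/(0.133−0.034) = 159.2923
P₀ = 9.7453/(1+0.133)^1 + 12.1914/(1+0.133)^2 + 15.2514/(1+0.133)^3 + 159.2923/(1+0.133)^3 = 138.1076

R$138.11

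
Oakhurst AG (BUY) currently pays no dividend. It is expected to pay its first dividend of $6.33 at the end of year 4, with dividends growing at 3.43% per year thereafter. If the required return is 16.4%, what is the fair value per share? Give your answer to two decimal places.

$30.95

Deferred-dividend DDM. At t=3 the remaining stream is a growing perpetuity with first payment D_4 = 6.33.
V_3 = D_4/(r−g) = 6.33/(0.164−0.0343) = 48.8049
P₀ = V_3/(1+r)^3 = 48.8049/(1+0.164)^3 = 30.9460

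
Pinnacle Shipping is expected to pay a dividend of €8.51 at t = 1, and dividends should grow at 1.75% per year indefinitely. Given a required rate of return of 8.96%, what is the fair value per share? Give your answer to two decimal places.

€118.03

Gordon growth model: P₀ = D₁/(r − g), with D₁ = 8.51 given directly.
P₀ = 8.5100 / (0.0896 − 0.0175) = 8.5100 / 0.0721 = 118.0305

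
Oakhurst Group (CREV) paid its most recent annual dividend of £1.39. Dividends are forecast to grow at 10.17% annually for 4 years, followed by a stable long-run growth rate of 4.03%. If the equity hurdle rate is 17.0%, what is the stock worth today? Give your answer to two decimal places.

£13.56

Two-stage DDM. Project D₁…D_4 at 0.1017, terminal growth 0.0403, discount at r = 0.17.
D_1 = 1.5314
D_2 = 1.6871
D_3 = 1.8587
D_4 = 2.0477
Terminal value at t=4: TV = D_5/(r−g) = 2.1302/(0.17−0.0403) = 16.4243
P₀ = 1.5314/(1+0.17)^1 + 1.6871/(1+0.17)^2 + 1.8587/(1+0.17)^3 + 2.0477/(1+0.17)^4 + 16.4243/(1+0.17)^4 = 13.5594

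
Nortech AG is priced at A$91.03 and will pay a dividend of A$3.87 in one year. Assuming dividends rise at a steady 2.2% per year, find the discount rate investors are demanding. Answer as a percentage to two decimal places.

Rearranging the constant-growth DDM: r = D₁/P₀ + g.
r = 3.8700 / 91.03 + 0.022 = 0.04251 + 0.022 = 0.06451

6.45%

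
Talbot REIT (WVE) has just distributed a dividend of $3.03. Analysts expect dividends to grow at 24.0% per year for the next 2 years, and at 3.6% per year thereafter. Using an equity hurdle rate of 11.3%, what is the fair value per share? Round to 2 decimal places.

$57.74

Two-stage DDM. Project D₁…D_2 at 0.24, terminal growth 0.036, discount at r = 0.113.
D_1 = 3.7572
D_2 = 4.6589
Terminal value at t=2: TV = D_3/(r−g) = 4.8266/(0.113−0.036) = 62.6838
P₀ = 3.7572/(1+0.113)^1 + 4.6589/(1+0.113)^2 + 62.6838/(1+0.113)^2 = 57.7383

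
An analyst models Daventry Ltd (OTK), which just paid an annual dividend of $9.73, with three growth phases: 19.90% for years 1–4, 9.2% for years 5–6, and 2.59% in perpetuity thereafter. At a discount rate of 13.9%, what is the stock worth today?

$166.38

Three-stage DDM. Project D₁…D_6; terminal Gordon value at t=6 with g = 0.0259; discount at r = 0.139.
D_1 = 11.6663
D_2 = 13.9879
D_3 = 16.7714
D_4 = 20.1090
D_5 = 21.9590
D_6 = 23.9792
TV_6 = 24.6003/(0.139−0.0259) = 217.5090
P₀ = Σ Dₜ/(1+r)ᵗ + TV_6/(1+r)^6 = 166.3773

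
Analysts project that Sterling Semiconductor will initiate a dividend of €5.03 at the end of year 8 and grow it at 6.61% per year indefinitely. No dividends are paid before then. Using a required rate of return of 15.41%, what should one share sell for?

Deferred-dividend DDM. At t=7 the remaining stream is a growing perpetuity with first payment D_8 = 5.03.
V_7 = D_8/(r−g) = 5.03/(0.1541−0.0661) = 57.1591
P₀ = V_7/(1+r)^7 = 57.1591/(1+0.1541)^7 = 20.9595

€20.96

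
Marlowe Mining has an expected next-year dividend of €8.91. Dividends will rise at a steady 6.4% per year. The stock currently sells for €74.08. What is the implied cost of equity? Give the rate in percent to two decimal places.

18.43%

Rearranging the constant-growth DDM: r = D₁/P₀ + g.
r = 8.9100 / 74.08 + 0.064 = 0.12028 + 0.064 = 0.18428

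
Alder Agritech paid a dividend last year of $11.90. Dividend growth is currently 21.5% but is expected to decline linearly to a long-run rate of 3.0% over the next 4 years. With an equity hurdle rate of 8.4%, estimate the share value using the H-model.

H-model: P₀ = D₀[(1+g_L) + H(g_S−g_L)]/(r−g_L), with H = 4/2 = 2.
P₀ = 11.90 × [(1+0.03) + 2×(0.215−0.03)] / (0.084−0.03)
   = 11.90 × 1.4000 / 0.054 = 308.5185

$308.52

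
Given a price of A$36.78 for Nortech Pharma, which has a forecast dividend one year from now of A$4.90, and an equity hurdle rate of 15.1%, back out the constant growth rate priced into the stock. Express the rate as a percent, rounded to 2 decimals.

1.78%

From P₀ = D₁/(r − g), the implied growth is g = r − D₁/P₀.
g = 0.151 − 4.90/36.78 = 0.151 − 0.13322 = 0.01778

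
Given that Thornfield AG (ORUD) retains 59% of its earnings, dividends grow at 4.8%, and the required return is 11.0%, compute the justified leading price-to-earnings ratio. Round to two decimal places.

Payout ratio b = 1 − 0.59 = 0.41.
Justified leading P/E = b/(r−g) = 0.41/(0.11−0.048) = 6.6129

6.61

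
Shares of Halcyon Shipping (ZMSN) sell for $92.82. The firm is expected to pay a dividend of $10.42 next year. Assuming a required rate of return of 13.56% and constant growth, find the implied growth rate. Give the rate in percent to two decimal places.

From P₀ = D₁/(r − g), the implied growth is g = r − D₁/P₀.
g = 0.1356 − 10.42/92.82 = 0.1356 − 0.11226 = 0.02334

2.33%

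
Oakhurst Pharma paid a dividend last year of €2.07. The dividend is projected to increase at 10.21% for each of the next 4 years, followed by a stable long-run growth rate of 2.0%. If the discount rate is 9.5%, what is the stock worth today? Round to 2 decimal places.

Two-stage DDM. Project D₁…D_4 at 0.1021, terminal growth 0.02, discount at r = 0.095.
D_1 = 2.2813
D_2 = 2.5143
D_3 = 2.7710
D_4 = 3.0539
Terminal value at t=4: TV = D_5/(r−g) = 3.1150/(0.095−0.02) = 41.5330
P₀ = 2.2813/(1+0.095)^1 + 2.5143/(1+0.095)^2 + 2.7710/(1+0.095)^3 + 3.0539/(1+0.095)^4 + 41.5330/(1+0.095)^4 = 37.3044

€37.30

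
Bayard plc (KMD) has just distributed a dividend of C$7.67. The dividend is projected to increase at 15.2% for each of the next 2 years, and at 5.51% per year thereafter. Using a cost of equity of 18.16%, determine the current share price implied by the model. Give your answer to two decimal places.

C$75.58

Two-stage DDM. Project D₁…D_2 at 0.152, terminal growth 0.0551, discount at r = 0.1816.
D_1 = 8.8358
D_2 = 10.1789
Terminal value at t=2: TV = D_3/(r−g) = 10.7397/(0.1816−0.0551) = 84.8992
P₀ = 8.8358/(1+0.1816)^1 + 10.1789/(1+0.1816)^2 + 84.8992/(1+0.1816)^2 = 75.5766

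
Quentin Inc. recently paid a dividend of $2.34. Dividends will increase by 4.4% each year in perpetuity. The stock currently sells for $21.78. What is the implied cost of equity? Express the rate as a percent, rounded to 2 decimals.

15.62%

Rearranging the constant-growth DDM: r = D₁/P₀ + g.
D₁ = 2.34 × (1 + 0.044) = 2.4430.
r = 2.4430 / 21.78 + 0.044 = 0.11217 + 0.044 = 0.15617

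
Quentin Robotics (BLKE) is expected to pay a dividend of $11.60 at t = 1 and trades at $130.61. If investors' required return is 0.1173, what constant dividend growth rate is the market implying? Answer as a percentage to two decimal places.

From P₀ = D₁/(r − g), the implied growth is g = r − D₁/P₀.
g = 0.1173 − 11.60/130.61 = 0.1173 − 0.08881 = 0.02849

2.85%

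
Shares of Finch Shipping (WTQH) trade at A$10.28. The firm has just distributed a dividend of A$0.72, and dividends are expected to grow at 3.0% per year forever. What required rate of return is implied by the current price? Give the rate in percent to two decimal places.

10.21%

Rearranging the constant-growth DDM: r = D₁/P₀ + g.
D₁ = 0.72 × (1 + 0.03) = 0.7416.
r = 0.7416 / 10.28 + 0.03 = 0.07214 + 0.03 = 0.10214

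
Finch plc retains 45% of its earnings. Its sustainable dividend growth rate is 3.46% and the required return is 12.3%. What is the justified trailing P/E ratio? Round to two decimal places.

6.44

Payout ratio b = 1 − 0.45 = 0.55.
Justified trailing P/E = b(1+g)/(r−g) = 0.55×(1+0.0346)/(0.123−0.0346) = 6.4370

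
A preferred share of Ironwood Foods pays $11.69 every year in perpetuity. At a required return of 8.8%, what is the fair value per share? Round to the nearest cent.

Zero-growth DDM (perpetuity): P₀ = D/r = 11.69 / 0.088 = 132.8409

$132.84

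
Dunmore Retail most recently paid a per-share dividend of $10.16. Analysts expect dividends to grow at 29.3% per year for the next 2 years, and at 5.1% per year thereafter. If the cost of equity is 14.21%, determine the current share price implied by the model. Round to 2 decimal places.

Two-stage DDM. Project D₁…D_2 at 0.293, terminal growth 0.051, discount at r = 0.1421.
D_1 = 13.1369
D_2 = 16.9860
Terminal value at t=2: TV = D_3/(r−g) = 17.8523/(0.1421−0.051) = 195.9635
P₀ = 13.1369/(1+0.1421)^1 + 16.9860/(1+0.1421)^2 + 195.9635/(1+0.1421)^2 = 174.7581

$174.76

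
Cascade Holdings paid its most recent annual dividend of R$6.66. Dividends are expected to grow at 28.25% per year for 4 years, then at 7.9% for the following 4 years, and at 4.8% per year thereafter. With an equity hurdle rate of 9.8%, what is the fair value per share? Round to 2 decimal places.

R$329.66

Three-stage DDM. Project D₁…D_8; terminal Gordon value at t=8 with g = 0.048; discount at r = 0.098.
D_1 = 8.5414
D_2 = 10.9544
D_3 = 14.0490
D_4 = 18.0179
D_5 = 19.4413
D_6 = 20.9772
D_7 = 22.6344
D_8 = 24.4225
TV_8 = 25.5947/(0.098−0.048) = 511.8949
P₀ = Σ Dₜ/(1+r)ᵗ + TV_8/(1+r)^8 = 329.6567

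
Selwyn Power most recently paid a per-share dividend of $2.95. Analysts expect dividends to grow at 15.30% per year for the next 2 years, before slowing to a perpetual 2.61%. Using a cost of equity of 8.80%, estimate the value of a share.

Two-stage DDM. Project D₁…D_2 at 0.153, terminal growth 0.0261, discount at r = 0.088.
D_1 = 3.4014
D_2 = 3.9218
Terminal value at t=2: TV = D_3/(r−g) = 4.0241/(0.088−0.0261) = 65.0099
P₀ = 3.4014/(1+0.088)^1 + 3.9218/(1+0.088)^2 + 65.0099/(1+0.088)^2 = 61.3582

$61.36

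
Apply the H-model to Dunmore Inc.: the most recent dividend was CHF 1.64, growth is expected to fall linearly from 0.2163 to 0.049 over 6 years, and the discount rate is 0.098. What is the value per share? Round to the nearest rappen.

CHF 51.91

H-model: P₀ = D₀[(1+g_L) + H(g_S−g_L)]/(r−g_L), with H = 6/2 = 3.
P₀ = 1.64 × [(1+0.049) + 3×(0.2163−0.049)] / (0.098−0.049)
   = 1.64 × 1.5509 / 0.049 = 51.9077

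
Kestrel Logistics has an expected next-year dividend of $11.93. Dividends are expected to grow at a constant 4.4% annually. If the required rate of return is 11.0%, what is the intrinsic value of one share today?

$180.76

Gordon growth model: P₀ = D₁/(r − g), with D₁ = 11.93 given directly.
P₀ = 11.9300 / (0.11 − 0.044) = 11.9300 / 0.066 = 180.7576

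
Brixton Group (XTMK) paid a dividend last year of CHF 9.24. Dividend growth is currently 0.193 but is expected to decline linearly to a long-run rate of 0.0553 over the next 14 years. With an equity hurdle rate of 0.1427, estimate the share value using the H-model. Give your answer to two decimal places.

H-model: P₀ = D₀[(1+g_L) + H(g_S−g_L)]/(r−g_L), with H = 14/2 = 7.
P₀ = 9.24 × [(1+0.0553) + 7×(0.193−0.0553)] / (0.1427−0.0553)
   = 9.24 × 2.0192 / 0.0874 = 213.4715

CHF 213.47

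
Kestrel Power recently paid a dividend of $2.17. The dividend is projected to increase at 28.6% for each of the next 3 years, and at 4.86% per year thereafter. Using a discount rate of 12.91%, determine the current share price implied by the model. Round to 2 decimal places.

Two-stage DDM. Project D₁…D_3 at 0.286, terminal growth 0.0486, discount at r = 0.1291.
D_1 = 2.7906
D_2 = 3.5887
D_3 = 4.6151
Terminal value at t=3: TV = D_4/(r−g) = 4.8394/(0.1291−0.0486) = 60.1169
P₀ = 2.7906/(1+0.1291)^1 + 3.5887/(1+0.1291)^2 + 4.6151/(1+0.1291)^3 + 60.1169/(1+0.1291)^3 = 50.2564

$50.26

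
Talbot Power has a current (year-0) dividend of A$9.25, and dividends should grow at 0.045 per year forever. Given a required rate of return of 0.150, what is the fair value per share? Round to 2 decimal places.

A$92.06

Gordon growth model: P₀ = D₁/(r − g). D₁ = 9.25 × (1 + 0.045) = 9.6662.
P₀ = 9.6662 / (0.15 − 0.045) = 9.6662 / 0.105 = 92.0595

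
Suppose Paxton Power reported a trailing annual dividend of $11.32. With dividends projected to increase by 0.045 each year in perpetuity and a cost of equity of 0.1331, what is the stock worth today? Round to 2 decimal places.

$134.27

Gordon growth model: P₀ = D₁/(r − g). D₁ = 11.32 × (1 + 0.045) = 11.8294.
P₀ = 11.8294 / (0.1331 − 0.045) = 11.8294 / 0.0881 = 134.2724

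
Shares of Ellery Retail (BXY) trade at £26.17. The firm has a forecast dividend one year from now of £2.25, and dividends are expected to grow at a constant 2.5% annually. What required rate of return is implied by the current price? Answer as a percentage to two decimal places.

Rearranging the constant-growth DDM: r = D₁/P₀ + g.
r = 2.2500 / 26.17 + 0.025 = 0.08598 + 0.025 = 0.11098

11.10%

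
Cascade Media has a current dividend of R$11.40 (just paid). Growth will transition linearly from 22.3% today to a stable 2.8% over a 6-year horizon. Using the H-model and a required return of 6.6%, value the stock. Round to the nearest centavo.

R$483.90

H-model: P₀ = D₀[(1+g_L) + H(g_S−g_L)]/(r−g_L), with H = 6/2 = 3.
P₀ = 11.40 × [(1+0.028) + 3×(0.223−0.028)] / (0.066−0.028)
   = 11.40 × 1.6130 / 0.038 = 483.9000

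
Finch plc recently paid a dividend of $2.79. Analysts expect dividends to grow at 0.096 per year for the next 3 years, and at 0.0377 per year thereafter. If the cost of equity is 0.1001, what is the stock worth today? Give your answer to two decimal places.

$54.19

Two-stage DDM. Project D₁…D_3 at 0.096, terminal growth 0.0377, discount at r = 0.1001.
D_1 = 3.0578
D_2 = 3.3514
D_3 = 3.6731
Terminal value at t=3: TV = D_4/(r−g) = 3.8116/(0.1001−0.0377) = 61.0834
P₀ = 3.0578/(1+0.1001)^1 + 3.3514/(1+0.1001)^2 + 3.6731/(1+0.1001)^3 + 61.0834/(1+0.1001)^3 = 54.1881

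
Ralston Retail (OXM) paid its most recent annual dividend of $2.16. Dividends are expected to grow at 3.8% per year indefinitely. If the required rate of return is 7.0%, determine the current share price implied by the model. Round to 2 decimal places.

$70.06

Gordon growth model: P₀ = D₁/(r − g). D₁ = 2.16 × (1 + 0.038) = 2.2421.
P₀ = 2.2421 / (0.07 − 0.038) = 2.2421 / 0.032 = 70.0650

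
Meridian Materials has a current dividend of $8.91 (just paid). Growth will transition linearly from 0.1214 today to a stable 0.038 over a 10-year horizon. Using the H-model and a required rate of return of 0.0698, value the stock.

H-model: P₀ = D₀[(1+g_L) + H(g_S−g_L)]/(r−g_L), with H = 10/2 = 5.
P₀ = 8.91 × [(1+0.038) + 5×(0.1214−0.038)] / (0.0698−0.038)
   = 8.91 × 1.4550 / 0.0318 = 407.6745

$407.67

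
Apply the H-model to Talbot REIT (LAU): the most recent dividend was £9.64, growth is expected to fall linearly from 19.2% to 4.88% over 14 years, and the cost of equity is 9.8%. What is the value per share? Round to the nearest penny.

£401.90

H-model: P₀ = D₀[(1+g_L) + H(g_S−g_L)]/(r−g_L), with H = 14/2 = 7.
P₀ = 9.64 × [(1+0.0488) + 7×(0.192−0.0488)] / (0.098−0.0488)
   = 9.64 × 2.0512 / 0.0492 = 401.9018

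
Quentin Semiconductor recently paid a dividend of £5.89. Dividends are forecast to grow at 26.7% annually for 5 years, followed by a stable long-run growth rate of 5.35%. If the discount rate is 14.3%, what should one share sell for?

Two-stage DDM. Project D₁…D_5 at 0.267, terminal growth 0.0535, discount at r = 0.143.
D_1 = 7.4626
D_2 = 9.4552
D_3 = 11.9797
D_4 = 15.1783
D_5 = 19.2308
Terminal value at t=5: TV = D_6/(r−g) = 20.2597/(0.143−0.0535) = 226.3653
P₀ = 7.4626/(1+0.143)^1 + 9.4552/(1+0.143)^2 + 11.9797/(1+0.143)^3 + 15.1783/(1+0.143)^4 + 19.2308/(1+0.143)^5 + 226.3653/(1+0.143)^5 = 156.5712

£156.57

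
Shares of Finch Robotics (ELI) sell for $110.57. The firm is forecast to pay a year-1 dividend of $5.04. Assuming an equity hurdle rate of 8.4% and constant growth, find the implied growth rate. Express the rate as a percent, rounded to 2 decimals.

3.84%

From P₀ = D₁/(r − g), the implied growth is g = r − D₁/P₀.
g = 0.084 − 5.04/110.57 = 0.084 − 0.04558 = 0.03842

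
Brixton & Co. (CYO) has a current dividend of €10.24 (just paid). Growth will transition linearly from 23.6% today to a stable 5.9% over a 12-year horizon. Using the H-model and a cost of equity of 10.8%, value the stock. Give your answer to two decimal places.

€443.25

H-model: P₀ = D₀[(1+g_L) + H(g_S−g_L)]/(r−g_L), with H = 12/2 = 6.
P₀ = 10.24 × [(1+0.059) + 6×(0.236−0.059)] / (0.108−0.059)
   = 10.24 × 2.1210 / 0.049 = 443.2457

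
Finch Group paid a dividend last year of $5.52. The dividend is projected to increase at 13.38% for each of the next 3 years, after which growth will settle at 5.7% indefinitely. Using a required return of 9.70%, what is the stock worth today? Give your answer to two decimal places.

$178.74

Two-stage DDM. Project D₁…D_3 at 0.1338, terminal growth 0.057, discount at r = 0.097.
D_1 = 6.2586
D_2 = 7.0960
D_3 = 8.0454
Terminal value at t=3: TV = D_4/(r−g) = 8.5040/(0.097−0.057) = 212.6001
P₀ = 6.2586/(1+0.097)^1 + 7.0960/(1+0.097)^2 + 8.0454/(1+0.097)^3 + 212.6001/(1+0.097)^3 = 178.7397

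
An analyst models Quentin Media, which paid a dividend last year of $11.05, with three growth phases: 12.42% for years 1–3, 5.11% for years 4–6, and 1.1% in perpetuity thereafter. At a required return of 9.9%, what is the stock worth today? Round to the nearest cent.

$186.05

Three-stage DDM. Project D₁…D_6; terminal Gordon value at t=6 with g = 0.011; discount at r = 0.099.
D_1 = 12.4224
D_2 = 13.9653
D_3 = 15.6998
D_4 = 16.5020
D_5 = 17.3453
D_6 = 18.2316
TV_6 = 18.4322/(0.099−0.011) = 209.4564
P₀ = Σ Dₜ/(1+r)ᵗ + TV_6/(1+r)^6 = 186.0522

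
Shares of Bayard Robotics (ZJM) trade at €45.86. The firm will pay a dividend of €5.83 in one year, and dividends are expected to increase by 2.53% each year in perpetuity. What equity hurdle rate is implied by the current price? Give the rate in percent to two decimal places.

Rearranging the constant-growth DDM: r = D₁/P₀ + g.
r = 5.8300 / 45.86 + 0.0253 = 0.12713 + 0.0253 = 0.15243

15.24%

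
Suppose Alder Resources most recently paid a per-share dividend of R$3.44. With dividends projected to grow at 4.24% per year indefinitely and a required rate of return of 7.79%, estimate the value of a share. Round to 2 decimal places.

R$101.01

Gordon growth model: P₀ = D₁/(r − g). D₁ = 3.44 × (1 + 0.0424) = 3.5859.
P₀ = 3.5859 / (0.0779 − 0.0424) = 3.5859 / 0.0355 = 101.0100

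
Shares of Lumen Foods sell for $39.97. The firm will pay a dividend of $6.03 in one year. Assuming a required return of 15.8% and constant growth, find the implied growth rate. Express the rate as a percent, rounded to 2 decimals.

0.71%

From P₀ = D₁/(r − g), the implied growth is g = r − D₁/P₀.
g = 0.158 − 6.03/39.97 = 0.158 − 0.15086 = 0.00714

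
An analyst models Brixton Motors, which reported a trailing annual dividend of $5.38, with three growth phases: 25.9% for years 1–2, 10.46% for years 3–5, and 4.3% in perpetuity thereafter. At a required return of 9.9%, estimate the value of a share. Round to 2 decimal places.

$168.15

Three-stage DDM. Project D₁…D_5; terminal Gordon value at t=5 with g = 0.043; discount at r = 0.099.
D_1 = 6.7734
D_2 = 8.5277
D_3 = 9.4197
D_4 = 10.4050
D_5 = 11.4934
TV_5 = 11.9876/(0.099−0.043) = 214.0647
P₀ = Σ Dₜ/(1+r)ᵗ + TV_5/(1+r)^5 = 168.1452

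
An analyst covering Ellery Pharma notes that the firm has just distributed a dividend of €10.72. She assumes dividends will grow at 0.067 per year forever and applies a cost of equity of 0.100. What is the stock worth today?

€346.61

Gordon growth model: P₀ = D₁/(r − g). D₁ = 10.72 × (1 + 0.067) = 11.4382.
P₀ = 11.4382 / (0.1 − 0.067) = 11.4382 / 0.033 = 346.6133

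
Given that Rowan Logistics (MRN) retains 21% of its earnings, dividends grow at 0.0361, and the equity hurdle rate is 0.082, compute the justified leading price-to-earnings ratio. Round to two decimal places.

17.21

Payout ratio b = 1 − 0.21 = 0.79.
Justified leading P/E = b/(r−g) = 0.79/(0.082−0.0361) = 17.2113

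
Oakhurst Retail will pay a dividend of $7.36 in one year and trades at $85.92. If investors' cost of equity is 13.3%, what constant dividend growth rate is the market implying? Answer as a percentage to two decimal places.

From P₀ = D₁/(r − g), the implied growth is g = r − D₁/P₀.
g = 0.133 − 7.36/85.92 = 0.133 − 0.08566 = 0.04734

4.73%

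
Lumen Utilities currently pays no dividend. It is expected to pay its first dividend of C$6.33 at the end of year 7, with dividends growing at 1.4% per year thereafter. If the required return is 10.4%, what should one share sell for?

C$38.85

Deferred-dividend DDM. At t=6 the remaining stream is a growing perpetuity with first payment D_7 = 6.33.
V_6 = D_7/(r−g) = 6.33/(0.104−0.014) = 70.3333
P₀ = V_6/(1+r)^6 = 70.3333/(1+0.104)^6 = 38.8460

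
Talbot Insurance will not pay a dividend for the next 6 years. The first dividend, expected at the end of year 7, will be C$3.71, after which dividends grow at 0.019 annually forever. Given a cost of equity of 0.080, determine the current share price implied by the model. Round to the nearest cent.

C$38.33

Deferred-dividend DDM. At t=6 the remaining stream is a growing perpetuity with first payment D_7 = 3.71.
V_6 = D_7/(r−g) = 3.71/(0.08−0.019) = 60.8197
P₀ = V_6/(1+r)^6 = 60.8197/(1+0.08)^6 = 38.3267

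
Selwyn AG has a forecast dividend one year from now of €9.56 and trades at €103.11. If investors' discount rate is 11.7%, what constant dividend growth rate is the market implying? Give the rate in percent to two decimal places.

2.43%

From P₀ = D₁/(r − g), the implied growth is g = r − D₁/P₀.
g = 0.117 − 9.56/103.11 = 0.117 − 0.09272 = 0.02428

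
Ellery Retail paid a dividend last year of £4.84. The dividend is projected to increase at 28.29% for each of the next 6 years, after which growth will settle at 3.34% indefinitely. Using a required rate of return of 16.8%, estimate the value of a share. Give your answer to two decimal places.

£106.10

Two-stage DDM. Project D₁…D_6 at 0.2829, terminal growth 0.0334, discount at r = 0.168.
D_1 = 6.2092
D_2 = 7.9658
D_3 = 10.2194
D_4 = 13.1104
D_5 = 16.8194
D_6 = 21.5776
Terminal value at t=6: TV = D_7/(r−g) = 22.2982/(0.168−0.0334) = 165.6630
P₀ = 6.2092/(1+0.168)^1 + 7.9658/(1+0.168)^2 + 10.2194/(1+0.168)^3 + 13.1104/(1+0.168)^4 + 16.8194/(1+0.168)^5 + 21.5776/(1+0.168)^6 + 165.6630/(1+0.168)^6 = 106.0973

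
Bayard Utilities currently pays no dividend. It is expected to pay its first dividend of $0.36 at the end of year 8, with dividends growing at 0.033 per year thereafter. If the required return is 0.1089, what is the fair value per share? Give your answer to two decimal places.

$2.30

Deferred-dividend DDM. At t=7 the remaining stream is a growing perpetuity with first payment D_8 = 0.36.
V_7 = D_8/(r−g) = 0.36/(0.1089−0.033) = 4.7431
P₀ = V_7/(1+r)^7 = 4.7431/(1+0.1089)^7 = 2.3005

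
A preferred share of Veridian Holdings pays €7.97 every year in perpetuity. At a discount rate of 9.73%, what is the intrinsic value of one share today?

Zero-growth DDM (perpetuity): P₀ = D/r = 7.97 / 0.0973 = 81.9116

€81.91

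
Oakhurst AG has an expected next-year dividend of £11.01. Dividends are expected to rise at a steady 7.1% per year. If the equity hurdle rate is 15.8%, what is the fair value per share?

Gordon growth model: P₀ = D₁/(r − g), with D₁ = 11.01 given directly.
P₀ = 11.0100 / (0.158 − 0.071) = 11.0100 / 0.087 = 126.5517

£126.55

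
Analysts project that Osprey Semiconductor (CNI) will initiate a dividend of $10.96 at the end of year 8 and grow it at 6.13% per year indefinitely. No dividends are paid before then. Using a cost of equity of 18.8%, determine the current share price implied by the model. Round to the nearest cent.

$25.90

Deferred-dividend DDM. At t=7 the remaining stream is a growing perpetuity with first payment D_8 = 10.96.
V_7 = D_8/(r−g) = 10.96/(0.188−0.0613) = 86.5036
P₀ = V_7/(1+r)^7 = 86.5036/(1+0.188)^7 = 25.9011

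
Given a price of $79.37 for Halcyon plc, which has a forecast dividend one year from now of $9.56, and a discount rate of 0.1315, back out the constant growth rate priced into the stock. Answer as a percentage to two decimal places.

1.11%

From P₀ = D₁/(r − g), the implied growth is g = r − D₁/P₀.
g = 0.1315 − 9.56/79.37 = 0.1315 − 0.12045 = 0.01105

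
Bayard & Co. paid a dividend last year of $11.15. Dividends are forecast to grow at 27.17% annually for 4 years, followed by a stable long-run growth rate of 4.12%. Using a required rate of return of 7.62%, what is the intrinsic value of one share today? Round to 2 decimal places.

$715.59

Two-stage DDM. Project D₁…D_4 at 0.2717, terminal growth 0.0412, discount at r = 0.0762.
D_1 = 14.1795
D_2 = 18.0320
D_3 = 22.9313
D_4 = 29.1617
Terminal value at t=4: TV = D_5/(r−g) = 30.3632/(0.0762−0.0412) = 867.5203
P₀ = 14.1795/(1+0.0762)^1 + 18.0320/(1+0.0762)^2 + 22.9313/(1+0.0762)^3 + 29.1617/(1+0.0762)^4 + 867.5203/(1+0.0762)^4 = 715.5879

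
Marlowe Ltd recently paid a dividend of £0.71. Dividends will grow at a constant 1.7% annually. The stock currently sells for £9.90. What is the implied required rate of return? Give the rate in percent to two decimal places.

Rearranging the constant-growth DDM: r = D₁/P₀ + g.
D₁ = 0.71 × (1 + 0.017) = 0.7221.
r = 0.7221 / 9.90 + 0.017 = 0.07294 + 0.017 = 0.08994

8.99%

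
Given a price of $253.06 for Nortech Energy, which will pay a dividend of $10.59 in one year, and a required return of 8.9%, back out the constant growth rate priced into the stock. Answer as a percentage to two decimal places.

From P₀ = D₁/(r − g), the implied growth is g = r − D₁/P₀.
g = 0.089 − 10.59/253.06 = 0.089 − 0.04185 = 0.04715

4.72%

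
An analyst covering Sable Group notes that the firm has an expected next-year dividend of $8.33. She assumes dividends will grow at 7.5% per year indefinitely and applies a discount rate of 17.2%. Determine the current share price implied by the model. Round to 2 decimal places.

Gordon growth model: P₀ = D₁/(r − g), with D₁ = 8.33 given directly.
P₀ = 8.3300 / (0.172 − 0.075) = 8.3300 / 0.097 = 85.8763

$85.88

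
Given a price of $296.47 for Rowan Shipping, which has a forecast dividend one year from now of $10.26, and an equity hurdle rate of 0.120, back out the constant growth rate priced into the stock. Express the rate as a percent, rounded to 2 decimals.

From P₀ = D₁/(r − g), the implied growth is g = r − D₁/P₀.
g = 0.12 − 10.26/296.47 = 0.12 − 0.03461 = 0.08539

8.54%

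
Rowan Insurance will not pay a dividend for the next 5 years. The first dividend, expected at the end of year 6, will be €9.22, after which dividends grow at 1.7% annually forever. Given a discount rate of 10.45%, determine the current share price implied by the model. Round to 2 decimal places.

€64.11

Deferred-dividend DDM. At t=5 the remaining stream is a growing perpetuity with first payment D_6 = 9.22.
V_5 = D_6/(r−g) = 9.22/(0.1045−0.017) = 105.3714
P₀ = V_5/(1+r)^5 = 105.3714/(1+0.1045)^5 = 64.1053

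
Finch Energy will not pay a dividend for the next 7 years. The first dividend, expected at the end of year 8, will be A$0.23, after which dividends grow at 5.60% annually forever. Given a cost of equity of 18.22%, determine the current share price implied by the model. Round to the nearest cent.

Deferred-dividend DDM. At t=7 the remaining stream is a growing perpetuity with first payment D_8 = 0.23.
V_7 = D_8/(r−g) = 0.23/(0.1822−0.056) = 1.8225
P₀ = V_7/(1+r)^7 = 1.8225/(1+0.1822)^7 = 0.5647

A$0.56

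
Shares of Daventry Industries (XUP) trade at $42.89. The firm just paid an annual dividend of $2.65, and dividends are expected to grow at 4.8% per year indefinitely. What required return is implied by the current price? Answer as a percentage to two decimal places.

Rearranging the constant-growth DDM: r = D₁/P₀ + g.
D₁ = 2.65 × (1 + 0.048) = 2.7772.
r = 2.7772 / 42.89 + 0.048 = 0.06475 + 0.048 = 0.11275

11.28%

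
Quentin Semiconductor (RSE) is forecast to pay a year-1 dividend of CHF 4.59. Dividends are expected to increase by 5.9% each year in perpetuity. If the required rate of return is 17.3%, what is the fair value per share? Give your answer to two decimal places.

CHF 40.26

Gordon growth model: P₀ = D₁/(r − g), with D₁ = 4.59 given directly.
P₀ = 4.5900 / (0.173 − 0.059) = 4.5900 / 0.114 = 40.2632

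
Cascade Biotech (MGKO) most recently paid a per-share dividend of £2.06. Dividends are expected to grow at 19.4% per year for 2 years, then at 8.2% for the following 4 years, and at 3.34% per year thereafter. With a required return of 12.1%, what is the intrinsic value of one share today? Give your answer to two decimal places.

£37.02

Three-stage DDM. Project D₁…D_6; terminal Gordon value at t=6 with g = 0.0334; discount at r = 0.121.
D_1 = 2.4596
D_2 = 2.9368
D_3 = 3.1776
D_4 = 3.4382
D_5 = 3.7201
D_6 = 4.0252
TV_6 = 4.1596/(0.121−0.0334) = 47.4842
P₀ = Σ Dₜ/(1+r)ᵗ + TV_6/(1+r)^6 = 37.0226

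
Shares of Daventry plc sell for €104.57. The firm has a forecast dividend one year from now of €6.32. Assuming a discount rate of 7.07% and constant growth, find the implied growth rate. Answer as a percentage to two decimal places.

From P₀ = D₁/(r − g), the implied growth is g = r − D₁/P₀.
g = 0.0707 − 6.32/104.57 = 0.0707 − 0.06044 = 0.01026

1.03%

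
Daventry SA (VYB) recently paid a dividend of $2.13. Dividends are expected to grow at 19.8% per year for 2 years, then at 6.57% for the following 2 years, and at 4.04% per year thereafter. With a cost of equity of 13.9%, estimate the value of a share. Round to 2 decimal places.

Three-stage DDM. Project D₁…D_4; terminal Gordon value at t=4 with g = 0.0404; discount at r = 0.139.
D_1 = 2.5517
D_2 = 3.0570
D_3 = 3.2578
D_4 = 3.4719
TV_4 = 3.6121/(0.139−0.0404) = 36.6342
P₀ = Σ Dₜ/(1+r)ᵗ + TV_4/(1+r)^4 = 30.6310

$30.63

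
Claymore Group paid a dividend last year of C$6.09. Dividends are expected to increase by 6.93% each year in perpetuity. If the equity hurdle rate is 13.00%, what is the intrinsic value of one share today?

C$107.28

Gordon growth model: P₀ = D₁/(r − g). D₁ = 6.09 × (1 + 0.0693) = 6.5120.
P₀ = 6.5120 / (0.13 − 0.0693) = 6.5120 / 0.0607 = 107.2823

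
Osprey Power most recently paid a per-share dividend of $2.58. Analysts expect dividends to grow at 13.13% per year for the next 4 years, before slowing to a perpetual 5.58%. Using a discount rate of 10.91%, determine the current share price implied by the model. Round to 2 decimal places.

$66.17

Two-stage DDM. Project D₁…D_4 at 0.1313, terminal growth 0.0558, discount at r = 0.1091.
D_1 = 2.9188
D_2 = 3.3020
D_3 = 3.7355
D_4 = 4.2260
Terminal value at t=4: TV = D_5/(r−g) = 4.4618/(0.1091−0.0558) = 83.7115
P₀ = 2.9188/(1+0.1091)^1 + 3.3020/(1+0.1091)^2 + 3.7355/(1+0.1091)^3 + 4.2260/(1+0.1091)^4 + 83.7115/(1+0.1091)^4 = 66.1694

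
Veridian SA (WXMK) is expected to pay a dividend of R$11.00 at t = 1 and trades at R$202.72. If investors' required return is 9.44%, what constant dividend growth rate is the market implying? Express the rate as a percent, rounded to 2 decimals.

4.01%

From P₀ = D₁/(r − g), the implied growth is g = r − D₁/P₀.
g = 0.0944 − 11.00/202.72 = 0.0944 − 0.05426 = 0.04014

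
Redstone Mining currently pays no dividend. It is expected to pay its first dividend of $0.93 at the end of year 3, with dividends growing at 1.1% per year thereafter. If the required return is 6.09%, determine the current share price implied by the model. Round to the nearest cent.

Deferred-dividend DDM. At t=2 the remaining stream is a growing perpetuity with first payment D_3 = 0.93.
V_2 = D_3/(r−g) = 0.93/(0.0609−0.011) = 18.6373
P₀ = V_2/(1+r)^2 = 18.6373/(1+0.0609)^2 = 16.5590

$16.56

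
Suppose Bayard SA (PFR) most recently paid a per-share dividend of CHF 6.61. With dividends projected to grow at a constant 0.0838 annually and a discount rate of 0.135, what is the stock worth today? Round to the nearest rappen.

Gordon growth model: P₀ = D₁/(r − g). D₁ = 6.61 × (1 + 0.0838) = 7.1639.
P₀ = 7.1639 / (0.135 − 0.0838) = 7.1639 / 0.0512 = 139.9203

CHF 139.92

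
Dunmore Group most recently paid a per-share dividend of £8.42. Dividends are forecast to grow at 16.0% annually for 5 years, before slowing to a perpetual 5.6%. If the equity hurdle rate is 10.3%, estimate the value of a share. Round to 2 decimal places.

Two-stage DDM. Project D₁…D_5 at 0.16, terminal growth 0.056, discount at r = 0.103.
D_1 = 9.7672
D_2 = 11.3300
D_3 = 13.1427
D_4 = 15.2456
D_5 = 17.6849
Terminal value at t=5: TV = D_6/(r−g) = 18.6752/(0.103−0.056) = 397.3453
P₀ = 9.7672/(1+0.103)^1 + 11.3300/(1+0.103)^2 + 13.1427/(1+0.103)^3 + 15.2456/(1+0.103)^4 + 17.6849/(1+0.103)^5 + 397.3453/(1+0.103)^5 = 292.4775

£292.48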